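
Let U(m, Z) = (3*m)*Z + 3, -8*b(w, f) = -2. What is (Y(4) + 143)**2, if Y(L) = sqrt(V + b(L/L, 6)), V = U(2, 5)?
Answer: (286 + sqrt(133))**2/4 ≈ 22131.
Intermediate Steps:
b(w, f) = 1/4 (b(w, f) = -1/8*(-2) = 1/4)
U(m, Z) = 3 + 3*Z*m (U(m, Z) = 3*Z*m + 3 = 3 + 3*Z*m)
V = 33 (V = 3 + 3*5*2 = 3 + 30 = 33)
Y(L) = sqrt(133)/2 (Y(L) = sqrt(33 + 1/4) = sqrt(133/4) = sqrt(133)/2)
(Y(4) + 143)**2 = (sqrt(133)/2 + 143)**2 = (143 + sqrt(133)/2)**2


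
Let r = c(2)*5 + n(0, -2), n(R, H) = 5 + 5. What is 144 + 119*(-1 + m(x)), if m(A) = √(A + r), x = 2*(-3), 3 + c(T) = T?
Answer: 25 + 119*I ≈ 25.0 + 119.0*I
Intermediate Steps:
c(T) = -3 + T
n(R, H) = 10
x = -6
r = 5 (r = (-3 + 2)*5 + 10 = -1*5 + 10 = -5 + 10 = 5)
m(A) = √(5 + A) (m(A) = √(A + 5) = √(5 + A))
144 + 119*(-1 + m(x)) = 144 + 119*(-1 + √(5 - 6)) = 144 + 119*(-1 + √(-1)) = 144 + 119*(-1 + I) = 144 + (-119 + 119*I) = 25 + 119*I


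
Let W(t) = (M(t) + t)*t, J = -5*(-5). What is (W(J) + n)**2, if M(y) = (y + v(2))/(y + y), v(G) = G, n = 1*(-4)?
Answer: 1610361/4 ≈ 4.0259e+5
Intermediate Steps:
n = -4
M(y) = (2 + y)/(2*y) (M(y) = (y + 2)/(y + y) = (2 + y)/((2*y)) = (2 + y)*(1/(2*y)) = (2 + y)/(2*y))
J = 25
W(t) = t*(t + (2 + t)/(2*t)) (W(t) = ((2 + t)/(2*t) + t)*t = (t + (2 + t)/(2*t))*t = t*(t + (2 + t)/(2*t)))
(W(J) + n)**2 = ((1 + 25**2 + (1/2)*25) - 4)**2 = ((1 + 625 + 25/2) - 4)**2 = (1277/2 - 4)**2 = (1269/2)**2 = 1610361/4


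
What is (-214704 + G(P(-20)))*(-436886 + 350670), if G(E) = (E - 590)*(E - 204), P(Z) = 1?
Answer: 8202331592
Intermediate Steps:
G(E) = (-590 + E)*(-204 + E)
(-214704 + G(P(-20)))*(-436886 + 350670) = (-214704 + (120360 + 1**2 - 794*1))*(-436886 + 350670) = (-214704 + (120360 + 1 - 794))*(-86216) = (-214704 + 119567)*(-86216) = -95137*(-86216) = 8202331592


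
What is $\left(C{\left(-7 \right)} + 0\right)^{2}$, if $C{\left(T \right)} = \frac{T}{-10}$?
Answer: $\frac{49}{100} \approx 0.49$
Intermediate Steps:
$C{\left(T \right)} = - \frac{T}{10}$ ($C{\left(T \right)} = T \left(- \frac{1}{10}\right) = - \frac{T}{10}$)
$\left(C{\left(-7 \right)} + 0\right)^{2} = \left(\left(- \frac{1}{10}\right) \left(-7\right) + 0\right)^{2} = \left(\frac{7}{10} + 0\right)^{2} = \left(\frac{7}{10}\right)^{2} = \frac{49}{100}$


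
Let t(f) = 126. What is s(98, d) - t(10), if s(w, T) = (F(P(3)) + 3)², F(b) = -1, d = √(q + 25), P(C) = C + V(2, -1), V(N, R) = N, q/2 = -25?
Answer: -122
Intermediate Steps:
q = -50 (q = 2*(-25) = -50)
P(C) = 2 + C (P(C) = C + 2 = 2 + C)
d = 5*I (d = √(-50 + 25) = √(-25) = 5*I ≈ 5.0*I)
s(w, T) = 4 (s(w, T) = (-1 + 3)² = 2² = 4)
s(98, d) - t(10) = 4 - 1*126 = 4 - 126 = -122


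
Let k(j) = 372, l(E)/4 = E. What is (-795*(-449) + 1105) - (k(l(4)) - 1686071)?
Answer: 2043759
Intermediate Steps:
l(E) = 4*E
(-795*(-449) + 1105) - (k(l(4)) - 1686071) = (-795*(-449) + 1105) - (372 - 1686071) = (356955 + 1105) - 1*(-1685699) = 358060 + 1685699 = 2043759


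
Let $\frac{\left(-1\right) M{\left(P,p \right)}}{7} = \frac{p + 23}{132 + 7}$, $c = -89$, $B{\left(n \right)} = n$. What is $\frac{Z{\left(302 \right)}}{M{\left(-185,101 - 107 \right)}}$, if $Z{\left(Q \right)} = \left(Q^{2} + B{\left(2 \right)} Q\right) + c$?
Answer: $- \frac{12748941}{119} \approx -1.0713 \cdot 10^{5}$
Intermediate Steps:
$Z{\left(Q \right)} = -89 + Q^{2} + 2 Q$ ($Z{\left(Q \right)} = \left(Q^{2} + 2 Q\right) - 89 = -89 + Q^{2} + 2 Q$)
$M{\left(P,p \right)} = - \frac{161}{139} - \frac{7 p}{139}$ ($M{\left(P,p \right)} = - 7 \frac{p + 23}{132 + 7} = - 7 \frac{23 + p}{139} = - 7 \left(23 + p\right) \frac{1}{139} = - 7 \left(\frac{23}{139} + \frac{p}{139}\right) = - \frac{161}{139} - \frac{7 p}{139}$)
$\frac{Z{\left(302 \right)}}{M{\left(-185,101 - 107 \right)}} = \frac{-89 + 302^{2} + 2 \cdot 302}{- \frac{161}{139} - \frac{7 \left(101 - 107\right)}{139}} = \frac{-89 + 91204 + 604}{- \frac{161}{139} - - \frac{42}{139}} = \frac{91719}{- \frac{161}{139} + \frac{42}{139}} = \frac{91719}{- \frac{119}{139}} = 91719 \left(- \frac{139}{119}\right) = - \frac{12748941}{119}$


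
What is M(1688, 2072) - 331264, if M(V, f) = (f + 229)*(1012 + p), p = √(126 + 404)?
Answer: 1997348 + 2301*√530 ≈ 2.0503e+6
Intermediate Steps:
p = √530 ≈ 23.022
M(V, f) = (229 + f)*(1012 + √530) (M(V, f) = (f + 229)*(1012 + √530) = (229 + f)*(1012 + √530))
M(1688, 2072) - 331264 = (231748 + 229*√530 + 1012*2072 + 2072*√530) - 331264 = (231748 + 229*√530 + 2096864 + 2072*√530) - 331264 = (2328612 + 2301*√530) - 331264 = 1997348 + 2301*√530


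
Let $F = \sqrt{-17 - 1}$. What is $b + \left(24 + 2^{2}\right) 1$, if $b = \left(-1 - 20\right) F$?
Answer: $28 - 63 i \sqrt{2} \approx 28.0 - 89.095 i$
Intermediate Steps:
$F = 3 i \sqrt{2}$ ($F = \sqrt{-18} = 3 i \sqrt{2} \approx 4.2426 i$)
$b = - 63 i \sqrt{2}$ ($b = \left(-1 - 20\right) 3 i \sqrt{2} = - 21 \cdot 3 i \sqrt{2} = - 63 i \sqrt{2} \approx - 89.095 i$)
$b + \left(24 + 2^{2}\right) 1 = - 63 i \sqrt{2} + \left(24 + 2^{2}\right) 1 = - 63 i \sqrt{2} + \left(24 + 4\right) 1 = - 63 i \sqrt{2} + 28 \cdot 1 = - 63 i \sqrt{2} + 28 = 28 - 63 i \sqrt{2}$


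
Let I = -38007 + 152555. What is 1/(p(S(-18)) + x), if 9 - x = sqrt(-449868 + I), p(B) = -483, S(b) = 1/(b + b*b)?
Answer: I/(2*(sqrt(83830) - 237*I)) ≈ -0.00084643 + 0.0010341*I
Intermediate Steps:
S(b) = 1/(b + b**2)
I = 114548
x = 9 - 2*I*sqrt(83830) (x = 9 - sqrt(-449868 + 114548) = 9 - sqrt(-335320) = 9 - 2*I*sqrt(83830) ≈ 9.0 - 579.07*I)
1/(p(S(-18)) + x) = 1/(-483 + (9 - 2*I*sqrt(83830))) = 1/(-474 - 2*I*sqrt(83830))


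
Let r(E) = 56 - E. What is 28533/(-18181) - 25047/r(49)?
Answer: -455579238/127267 ≈ -3579.7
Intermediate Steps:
28533/(-18181) - 25047/r(49) = 28533/(-18181) - 25047/(56 - 1*49) = 28533*(-1/18181) - 25047/(56 - 49) = -28533/18181 - 25047/7 = -455579238/127267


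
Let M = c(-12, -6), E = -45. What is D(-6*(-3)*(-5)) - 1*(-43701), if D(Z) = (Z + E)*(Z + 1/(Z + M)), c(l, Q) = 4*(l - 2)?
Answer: 8154381/146 ≈ 55852.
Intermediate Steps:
c(l, Q) = -8 + 4*l (c(l, Q) = 4*(-2 + l) = -8 + 4*l)
M = -56 (M = -8 + 4*(-12) = -8 - 48 = -56)
D(Z) = (-45 + Z)*(Z + 1/(-56 + Z)) (D(Z) = (Z - 45)*(Z + 1/(Z - 56)) = (-45 + Z)*(Z + 1/(-56 + Z)))
D(-6*(-3)*(-5)) - 1*(-43701) = (-45 + (-6*(-3)*(-5))**3 - 101*(-6*(-3)*(-5))**2 + 2521*(-6*(-3)*(-5)))/(-56 - 6*(-3)*(-5)) - 1*(-43701) = (-45 + (18*(-5))**3 - 101*(18*(-5))**2 + 2521*(18*(-5)))/(-56 + 18*(-5)) + 43701 = (-45 + (-90)**3 - 101*(-90)**2 + 2521*(-90))/(-56 - 90) + 43701 = (-45 - 729000 - 101*8100 - 226890)/(-146) + 43701 = -(-45 - 729000 - 818100 - 226890)/146 + 43701 = -1/146*(-1774035) + 43701 = 1774035/146 + 43701 = 8154381/146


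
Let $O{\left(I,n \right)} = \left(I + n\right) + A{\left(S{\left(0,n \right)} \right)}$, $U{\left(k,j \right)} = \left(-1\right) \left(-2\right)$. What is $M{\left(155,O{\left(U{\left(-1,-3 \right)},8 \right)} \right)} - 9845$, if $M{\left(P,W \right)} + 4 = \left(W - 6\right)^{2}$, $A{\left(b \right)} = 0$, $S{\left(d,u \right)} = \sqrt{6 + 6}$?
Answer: $-9833$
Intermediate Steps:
$S{\left(d,u \right)} = 2 \sqrt{3}$ ($S{\left(d,u \right)} = \sqrt{12} = 2 \sqrt{3}$)
$U{\left(k,j \right)} = 2$
$O{\left(I,n \right)} = I + n$ ($O{\left(I,n \right)} = \left(I + n\right) + 0 = I + n$)
$M{\left(P,W \right)} = -4 + \left(-6 + W\right)^{2}$ ($M{\left(P,W \right)} = -4 + \left(W - 6\right)^{2} = -4 + \left(-6 + W\right)^{2}$)
$M{\left(155,O{\left(U{\left(-1,-3 \right)},8 \right)} \right)} - 9845 = \left(-4 + \left(-6 + \left(2 + 8\right)\right)^{2}\right) - 9845 = \left(-4 + \left(-6 + 10\right)^{2}\right) - 9845 = \left(-4 + 4^{2}\right) - 9845 = \left(-4 + 16\right) - 9845 = 12 - 9845 = -9833$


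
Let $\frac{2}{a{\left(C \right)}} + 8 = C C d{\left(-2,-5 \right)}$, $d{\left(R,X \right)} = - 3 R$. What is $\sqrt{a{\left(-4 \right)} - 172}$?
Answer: $\frac{i \sqrt{83237}}{22} \approx 13.114 i$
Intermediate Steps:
$a{\left(C \right)} = \frac{2}{-8 + 6 C^{2}}$ ($a{\left(C \right)} = \frac{2}{-8 + C C \left(\left(-3\right) \left(-2\right)\right)} = \frac{2}{-8 + C^{2} \cdot 6} = \frac{2}{-8 + 6 C^{2}}$)
$\sqrt{a{\left(-4 \right)} - 172} = \sqrt{\frac{1}{-4 + 3 \left(-4\right)^{2}} - 172} = \sqrt{\frac{1}{-4 + 3 \cdot 16} - 172} = \sqrt{\frac{1}{-4 + 48} - 172} = \sqrt{\frac{1}{44} - 172} = \sqrt{- \frac{7567}{44}} = \frac{i \sqrt{83237}}{22}$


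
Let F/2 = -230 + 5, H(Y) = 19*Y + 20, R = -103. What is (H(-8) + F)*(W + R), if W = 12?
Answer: 52962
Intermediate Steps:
H(Y) = 20 + 19*Y
F = -450 (F = 2*(-230 + 5) = 2*(-225) = -450)
(H(-8) + F)*(W + R) = ((20 + 19*(-8)) - 450)*(12 - 103) = ((20 - 152) - 450)*(-91) = (-132 - 450)*(-91) = -582*(-91) = 52962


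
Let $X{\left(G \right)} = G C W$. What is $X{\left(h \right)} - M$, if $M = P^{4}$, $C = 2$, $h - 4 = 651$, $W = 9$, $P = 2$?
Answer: $11774$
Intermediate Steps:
$h = 655$ ($h = 4 + 651 = 655$)
$X{\left(G \right)} = 18 G$ ($X{\left(G \right)} = G 2 \cdot 9 = 2 G 9 = 18 G$)
$M = 16$ ($M = 2^{4} = 16$)
$X{\left(h \right)} - M = 18 \cdot 655 - 16 = 11790 - 16 = 11774$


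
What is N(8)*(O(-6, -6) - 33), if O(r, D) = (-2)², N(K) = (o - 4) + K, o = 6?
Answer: -290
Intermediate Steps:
N(K) = 2 + K (N(K) = (6 - 4) + K = 2 + K)
O(r, D) = 4
N(8)*(O(-6, -6) - 33) = (2 + 8)*(4 - 33) = 10*(-29) = -290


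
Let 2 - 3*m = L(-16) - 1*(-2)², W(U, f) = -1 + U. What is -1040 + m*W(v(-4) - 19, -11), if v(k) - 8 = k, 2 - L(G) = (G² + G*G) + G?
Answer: -11120/3 ≈ -3706.7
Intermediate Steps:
L(G) = 2 - G - 2*G² (L(G) = 2 - ((G² + G*G) + G) = 2 - ((G² + G²) + G) = 2 - (2*G² + G) = 2 - (G + 2*G²) = 2 + (-G - 2*G²) = 2 - G - 2*G²)
v(k) = 8 + k
m = 500/3 (m = ⅔ - ((2 - 1*(-16) - 2*(-16)²) - 1*(-2)²)/3 = ⅔ - ((2 + 16 - 2*256) - 1*4)/3 = ⅔ - ((2 + 16 - 512) - 4)/3 = ⅔ - (-494 - 4)/3 = ⅔ - ⅓*(-498) = ⅔ + 166 = 500/3 ≈ 166.67)
-1040 + m*W(v(-4) - 19, -11) = -1040 + 500*(-1 + ((8 - 4) - 19))/3 = -1040 + 500*(-1 + (4 - 19))/3 = -1040 + 500*(-1 - 15)/3 = -1040 + (500/3)*(-16) = -1040 - 8000/3 = -11120/3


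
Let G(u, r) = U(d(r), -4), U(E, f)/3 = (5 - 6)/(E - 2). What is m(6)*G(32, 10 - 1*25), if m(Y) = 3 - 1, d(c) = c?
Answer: 6/17 ≈ 0.35294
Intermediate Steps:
U(E, f) = -3/(-2 + E) (U(E, f) = 3*((5 - 6)/(E - 2)) = 3*(-1/(-2 + E)) = -3/(-2 + E))
G(u, r) = -3/(-2 + r)
m(Y) = 2
m(6)*G(32, 10 - 1*25) = 2*(-3/(-2 + (10 - 1*25))) = 2*(-3/(-2 + (10 - 25))) = 2*(-3/(-2 - 15)) = 2*(-3/(-17)) = 2*(-3*(-1/17)) = 2*(3/17) = 6/17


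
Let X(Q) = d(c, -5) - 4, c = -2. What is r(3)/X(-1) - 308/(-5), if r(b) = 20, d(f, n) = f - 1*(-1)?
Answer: 288/5 ≈ 57.600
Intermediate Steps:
d(f, n) = 1 + f (d(f, n) = f + 1 = 1 + f)
X(Q) = -5 (X(Q) = (1 - 2) - 4 = -1 - 4 = -5)
r(3)/X(-1) - 308/(-5) = 20/(-5) - 308/(-5) = 20*(-⅕) - 308*(-⅕) = -4 + 308/5 = 288/5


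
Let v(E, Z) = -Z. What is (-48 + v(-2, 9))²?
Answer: 3249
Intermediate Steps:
(-48 + v(-2, 9))² = (-48 - 1*9)² = (-48 - 9)² = (-57)² = 3249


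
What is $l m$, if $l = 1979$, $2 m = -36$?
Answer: $-35622$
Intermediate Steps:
$m = -18$ ($m = \frac{1}{2} \left(-36\right) = -18$)
$l m = 1979 \left(-18\right) = -35622$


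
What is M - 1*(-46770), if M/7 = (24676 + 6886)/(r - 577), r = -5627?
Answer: 144970073/3102 ≈ 46734.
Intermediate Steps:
M = -110467/3102 (M = 7*((24676 + 6886)/(-5627 - 577)) = 7*(31562/(-6204)) = 7*(31562*(-1/6204)) = 7*(-15781/3102) = -110467/3102 ≈ -35.612)
M - 1*(-46770) = -110467/3102 - 1*(-46770) = -110467/3102 + 46770 = 144970073/3102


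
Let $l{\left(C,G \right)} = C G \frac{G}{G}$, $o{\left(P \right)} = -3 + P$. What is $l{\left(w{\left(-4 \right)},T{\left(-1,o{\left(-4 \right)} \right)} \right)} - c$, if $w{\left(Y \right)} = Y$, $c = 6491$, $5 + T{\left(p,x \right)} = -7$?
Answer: $-6443$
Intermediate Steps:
$T{\left(p,x \right)} = -12$ ($T{\left(p,x \right)} = -5 - 7 = -12$)
$l{\left(C,G \right)} = C G$ ($l{\left(C,G \right)} = C G 1 = C G$)
$l{\left(w{\left(-4 \right)},T{\left(-1,o{\left(-4 \right)} \right)} \right)} - c = \left(-4\right) \left(-12\right) - 6491 = 48 - 6491 = -6443$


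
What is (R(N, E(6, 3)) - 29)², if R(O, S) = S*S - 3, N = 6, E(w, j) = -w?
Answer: 16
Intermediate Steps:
R(O, S) = -3 + S² (R(O, S) = S² - 3 = -3 + S²)
(R(N, E(6, 3)) - 29)² = ((-3 + (-1*6)²) - 29)² = ((-3 + (-6)²) - 29)² = ((-3 + 36) - 29)² = (33 - 29)² = 4² = 16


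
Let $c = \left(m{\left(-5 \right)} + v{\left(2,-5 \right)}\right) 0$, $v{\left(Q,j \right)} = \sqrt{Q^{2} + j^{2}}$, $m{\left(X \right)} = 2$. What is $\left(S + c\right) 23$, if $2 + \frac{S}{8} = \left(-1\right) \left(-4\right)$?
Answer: $368$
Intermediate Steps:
$c = 0$ ($c = \left(2 + \sqrt{2^{2} + \left(-5\right)^{2}}\right) 0 = \left(2 + \sqrt{4 + 25}\right) 0 = \left(2 + \sqrt{29}\right) 0 = 0$)
$S = 16$ ($S = -16 + 8 \left(\left(-1\right) \left(-4\right)\right) = -16 + 8 \cdot 4 = -16 + 32 = 16$)
$\left(S + c\right) 23 = \left(16 + 0\right) 23 = 16 \cdot 23 = 368$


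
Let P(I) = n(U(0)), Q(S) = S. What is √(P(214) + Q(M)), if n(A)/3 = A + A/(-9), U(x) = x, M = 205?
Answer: √205 ≈ 14.318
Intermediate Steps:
n(A) = 8*A/3 (n(A) = 3*(A + A/(-9)) = 3*(A + A*(-⅑)) = 3*(A - A/9) = 3*(8*A/9) = 8*A/3)
P(I) = 0 (P(I) = (8/3)*0 = 0)
√(P(214) + Q(M)) = √(0 + 205) = √205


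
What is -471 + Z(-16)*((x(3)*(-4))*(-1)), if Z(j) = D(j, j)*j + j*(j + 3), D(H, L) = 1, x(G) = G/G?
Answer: 297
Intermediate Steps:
x(G) = 1
Z(j) = j + j*(3 + j) (Z(j) = 1*j + j*(j + 3) = j + j*(3 + j))
-471 + Z(-16)*((x(3)*(-4))*(-1)) = -471 + (-16*(4 - 16))*((1*(-4))*(-1)) = -471 + (-16*(-12))*(-4*(-1)) = -471 + 192*4 = -471 + 768 = 297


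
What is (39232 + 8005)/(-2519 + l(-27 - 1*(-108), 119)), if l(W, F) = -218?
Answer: -47237/2737 ≈ -17.259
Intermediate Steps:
(39232 + 8005)/(-2519 + l(-27 - 1*(-108), 119)) = (39232 + 8005)/(-2519 - 218) = 47237/(-2737) = 47237*(-1/2737) = -47237/2737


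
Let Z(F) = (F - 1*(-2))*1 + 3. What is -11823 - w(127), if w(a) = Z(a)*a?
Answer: -28587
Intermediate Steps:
Z(F) = 5 + F (Z(F) = (F + 2)*1 + 3 = (2 + F)*1 + 3 = (2 + F) + 3 = 5 + F)
w(a) = a*(5 + a) (w(a) = (5 + a)*a = a*(5 + a))
-11823 - w(127) = -11823 - 127*(5 + 127) = -11823 - 127*132 = -11823 - 1*16764 = -11823 - 16764 = -28587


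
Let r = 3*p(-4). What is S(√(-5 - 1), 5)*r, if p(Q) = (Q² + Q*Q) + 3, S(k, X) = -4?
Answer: -420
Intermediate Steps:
p(Q) = 3 + 2*Q² (p(Q) = (Q² + Q²) + 3 = 2*Q² + 3 = 3 + 2*Q²)
r = 105 (r = 3*(3 + 2*(-4)²) = 3*(3 + 2*16) = 3*(3 + 32) = 3*35 = 105)
S(√(-5 - 1), 5)*r = -4*105 = -420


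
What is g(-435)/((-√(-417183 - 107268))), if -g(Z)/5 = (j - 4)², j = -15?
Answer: -1805*I*√524451/524451 ≈ -2.4924*I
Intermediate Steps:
g(Z) = -1805 (g(Z) = -5*(-15 - 4)² = -5*(-19)² = -5*361 = -1805)
g(-435)/((-√(-417183 - 107268))) = -1805*(-1/√(-417183 - 107268)) = -1805*I*√524451/524451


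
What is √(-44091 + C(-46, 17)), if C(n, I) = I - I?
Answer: 3*I*√4899 ≈ 209.98*I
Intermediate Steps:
C(n, I) = 0
√(-44091 + C(-46, 17)) = √(-44091 + 0) = √(-44091) = 3*I*√4899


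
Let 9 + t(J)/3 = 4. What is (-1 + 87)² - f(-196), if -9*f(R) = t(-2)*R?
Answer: 23168/3 ≈ 7722.7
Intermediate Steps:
t(J) = -15 (t(J) = -27 + 3*4 = -27 + 12 = -15)
f(R) = 5*R/3 (f(R) = -(-5)*R/3 = 5*R/3)
(-1 + 87)² - f(-196) = (-1 + 87)² - 5*(-196)/3 = 86² - 1*(-980/3) = 7396 + 980/3 = 23168/3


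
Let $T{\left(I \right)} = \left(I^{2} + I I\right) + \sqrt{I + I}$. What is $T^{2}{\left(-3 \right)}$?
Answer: $\left(18 + i \sqrt{6}\right)^{2} \approx 318.0 + 88.182 i$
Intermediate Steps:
$T{\left(I \right)} = 2 I^{2} + \sqrt{2} \sqrt{I}$ ($T{\left(I \right)} = \left(I^{2} + I^{2}\right) + \sqrt{2 I} = 2 I^{2} + \sqrt{2} \sqrt{I}$)
$T^{2}{\left(-3 \right)} = \left(2 \left(-3\right)^{2} + \sqrt{2} \sqrt{-3}\right)^{2} = \left(2 \cdot 9 + \sqrt{2} i \sqrt{3}\right)^{2} = \left(18 + i \sqrt{6}\right)^{2}$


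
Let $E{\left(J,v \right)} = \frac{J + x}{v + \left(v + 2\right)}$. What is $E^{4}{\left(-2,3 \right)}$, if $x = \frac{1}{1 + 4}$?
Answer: $\frac{6561}{2560000} \approx 0.0025629$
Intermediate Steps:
$x = \frac{1}{5} \approx 0.2$
$E{\left(J,v \right)} = \frac{\frac{1}{5} + J}{2 + 2 v}$ ($E{\left(J,v \right)} = \frac{J + \frac{1}{5}}{v + \left(v + 2\right)} = \frac{\frac{1}{5} + J}{v + \left(2 + v\right)} = \frac{\frac{1}{5} + J}{2 + 2 v}$)
$E^{4}{\left(-2,3 \right)} = \left(\frac{1 + 5 \left(-2\right)}{10 \left(1 + 3\right)}\right)^{4} = \left(\frac{1 - 10}{10 \cdot 4}\right)^{4} = \left(\frac{1}{10} \cdot \frac{1}{4} \left(-9\right)\right)^{4} = \left(- \frac{9}{40}\right)^{4} = \frac{6561}{2560000}$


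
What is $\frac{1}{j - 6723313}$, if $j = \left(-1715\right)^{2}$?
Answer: $- \frac{1}{3782088} \approx -2.644 \cdot 10^{-7}$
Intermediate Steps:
$j = 2941225$
$\frac{1}{j - 6723313} = \frac{1}{2941225 - 6723313} = \frac{1}{-3782088} = - \frac{1}{3782088}$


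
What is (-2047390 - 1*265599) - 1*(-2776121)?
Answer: 463132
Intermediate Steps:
(-2047390 - 1*265599) - 1*(-2776121) = (-2047390 - 265599) + 2776121 = -2312989 + 2776121 = 463132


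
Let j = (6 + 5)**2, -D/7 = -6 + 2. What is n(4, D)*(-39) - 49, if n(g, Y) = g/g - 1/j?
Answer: -10609/121 ≈ -87.678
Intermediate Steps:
D = 28 (D = -7*(-6 + 2) = -7*(-4) = 28)
j = 121 (j = 11**2 = 121)
n(g, Y) = 120/121 (n(g, Y) = g/g - 1/121 = 1 - 1*1/121 = 1 - 1/121 = 120/121)
n(4, D)*(-39) - 49 = (120/121)*(-39) - 49 = -4680/121 - 49 = -10609/121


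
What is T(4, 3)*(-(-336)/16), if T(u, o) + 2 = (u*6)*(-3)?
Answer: -1554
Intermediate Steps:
T(u, o) = -2 - 18*u (T(u, o) = -2 + (u*6)*(-3) = -2 + (6*u)*(-3) = -2 - 18*u)
T(4, 3)*(-(-336)/16) = (-2 - 18*4)*(-(-336)/16) = (-2 - 72)*(-(-336)/16) = -(-4144)*(-3)/8 = -74*21 = -1554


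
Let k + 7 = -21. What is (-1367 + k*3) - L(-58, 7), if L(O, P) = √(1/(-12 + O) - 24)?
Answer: -1451 - 41*I*√70/70 ≈ -1451.0 - 4.9004*I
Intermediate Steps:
k = -28 (k = -7 - 21 = -28)
L(O, P) = √(-24 + 1/(-12 + O))
(-1367 + k*3) - L(-58, 7) = (-1367 - 28*3) - √((289 - 24*(-58))/(-12 - 58)) = (-1367 - 84) - √((289 + 1392)/(-70)) = -1451 - √(-1/70*1681) = -1451 - √(-1681/70) = -1451 - 41*I*√70/70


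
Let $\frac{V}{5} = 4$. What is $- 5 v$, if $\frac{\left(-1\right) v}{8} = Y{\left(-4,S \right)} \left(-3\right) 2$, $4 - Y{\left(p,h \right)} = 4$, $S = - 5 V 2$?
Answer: $0$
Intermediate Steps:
$V = 20$ ($V = 5 \cdot 4 = 20$)
$S = -200$ ($S = \left(-5\right) 20 \cdot 2 = \left(-100\right) 2 = -200$)
$Y{\left(p,h \right)} = 0$ ($Y{\left(p,h \right)} = 4 - 4 = 0$)
$v = 0$ ($v = - 8 \cdot 0 \left(-3\right) 2 = - 8 \cdot 0 \cdot 2 = \left(-8\right) 0 = 0$)
$- 5 v = \left(-5\right) 0 = 0$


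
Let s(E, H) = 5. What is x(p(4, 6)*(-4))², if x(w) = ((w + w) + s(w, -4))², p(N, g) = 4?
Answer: 531441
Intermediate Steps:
x(w) = (5 + 2*w)² (x(w) = ((w + w) + 5)² = (2*w + 5)² = (5 + 2*w)²)
x(p(4, 6)*(-4))² = ((5 + 2*(4*(-4)))²)² = ((5 + 2*(-16))²)² = ((5 - 32)²)² = ((-27)²)² = 729² = 531441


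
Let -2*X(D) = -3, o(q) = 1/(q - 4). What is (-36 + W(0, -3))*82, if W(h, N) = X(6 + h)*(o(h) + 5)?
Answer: -9471/4 ≈ -2367.8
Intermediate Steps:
o(q) = 1/(-4 + q)
X(D) = 3/2 (X(D) = -½*(-3) = 3/2)
W(h, N) = 15/2 + 3/(2*(-4 + h)) (W(h, N) = 3*(1/(-4 + h) + 5)/2 = 3*(5 + 1/(-4 + h))/2 = 15/2 + 3/(2*(-4 + h)))
(-36 + W(0, -3))*82 = (-36 + 3*(-19 + 5*0)/(2*(-4 + 0)))*82 = (-36 + (3/2)*(-19 + 0)/(-4))*82 = (-36 + (3/2)*(-¼)*(-19))*82 = (-36 + 57/8)*82 = -231/8*82 = -9471/4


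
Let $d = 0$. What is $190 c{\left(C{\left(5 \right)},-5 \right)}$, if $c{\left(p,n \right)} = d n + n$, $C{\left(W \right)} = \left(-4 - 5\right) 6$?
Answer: $-950$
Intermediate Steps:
$C{\left(W \right)} = -54$ ($C{\left(W \right)} = \left(-9\right) 6 = -54$)
$c{\left(p,n \right)} = n$ ($c{\left(p,n \right)} = 0 n + n = 0 + n = n$)
$190 c{\left(C{\left(5 \right)},-5 \right)} = 190 \left(-5\right) = -950$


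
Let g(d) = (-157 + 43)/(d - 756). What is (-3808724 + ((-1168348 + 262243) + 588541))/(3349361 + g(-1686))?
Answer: -839699608/681594973 ≈ -1.2320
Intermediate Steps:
g(d) = -114/(-756 + d)
(-3808724 + ((-1168348 + 262243) + 588541))/(3349361 + g(-1686)) = (-3808724 + ((-1168348 + 262243) + 588541))/(3349361 - 114/(-756 - 1686)) = (-3808724 + (-906105 + 588541))/(3349361 - 114/(-2442)) = (-3808724 - 317564)/(3349361 - 114*(-1/2442)) = -4126288/(3349361 + 19/407) = -4126288/1363189946/407 = -4126288*407/1363189946 = -839699608/681594973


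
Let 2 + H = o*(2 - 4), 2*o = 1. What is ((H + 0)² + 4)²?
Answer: 169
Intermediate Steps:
o = ½ (o = (½)*1 = ½ ≈ 0.50000)
H = -3 (H = -2 + (2 - 4)/2 = -2 + (½)*(-2) = -2 - 1 = -3)
((H + 0)² + 4)² = ((-3 + 0)² + 4)² = ((-3)² + 4)² = (9 + 4)² = 13² = 169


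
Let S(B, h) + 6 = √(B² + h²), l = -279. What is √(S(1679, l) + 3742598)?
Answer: √(3742592 + √2896882) ≈ 1935.0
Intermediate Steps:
S(B, h) = -6 + √(B² + h²)
√(S(1679, l) + 3742598) = √((-6 + √(1679² + (-279)²)) + 3742598) = √((-6 + √(2819041 + 77841)) + 3742598) = √((-6 + √2896882) + 3742598) = √(3742592 + √2896882)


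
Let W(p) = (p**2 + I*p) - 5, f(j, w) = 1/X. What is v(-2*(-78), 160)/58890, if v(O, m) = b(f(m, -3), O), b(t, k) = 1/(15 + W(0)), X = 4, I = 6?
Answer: 1/588900 ≈ 1.6981e-6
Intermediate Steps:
f(j, w) = 1/4
W(p) = -5 + p**2 + 6*p (W(p) = (p**2 + 6*p) - 5 = -5 + p**2 + 6*p)
b(t, k) = 1/10 (b(t, k) = 1/(15 + (-5 + 0**2 + 6*0)) = 1/(15 + (-5 + 0 + 0)) = 1/(15 - 5) = 1/10)
v(O, m) = 1/10
v(-2*(-78), 160)/58890 = (1/10)/58890 = (1/10)*(1/58890) = 1/588900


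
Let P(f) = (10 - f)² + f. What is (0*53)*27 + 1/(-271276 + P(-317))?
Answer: -1/164664 ≈ -6.0730e-6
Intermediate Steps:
P(f) = f + (10 - f)²
(0*53)*27 + 1/(-271276 + P(-317)) = (0*53)*27 + 1/(-271276 + (-317 + (-10 - 317)²)) = 0*27 + 1/(-271276 + (-317 + (-327)²)) = 0 + 1/(-271276 + (-317 + 106929)) = 0 + 1/(-271276 + 106612) = 0 + 1/(-164664) = 0 - 1/164664 = -1/164664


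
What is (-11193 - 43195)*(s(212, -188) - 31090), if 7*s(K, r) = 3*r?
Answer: 11867135272/7 ≈ 1.6953e+9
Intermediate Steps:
s(K, r) = 3*r/7 (s(K, r) = (3*r)/7 = 3*r/7)
(-11193 - 43195)*(s(212, -188) - 31090) = (-11193 - 43195)*((3/7)*(-188) - 31090) = -54388*(-564/7 - 31090) = -54388*(-218194/7) = 11867135272/7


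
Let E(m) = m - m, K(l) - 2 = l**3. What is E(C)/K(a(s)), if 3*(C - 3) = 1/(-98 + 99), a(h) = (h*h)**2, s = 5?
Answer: 0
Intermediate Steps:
a(h) = h**4 (a(h) = (h**2)**2 = h**4)
C = 10/3 (C = 3 + 1/(3*(-98 + 99)) = 3 + (1/3)/1 = 3 + (1/3)*1 = 3 + 1/3 = 10/3 ≈ 3.3333)
K(l) = 2 + l**3
E(m) = 0
E(C)/K(a(s)) = 0/(2 + (5**4)**3) = 0/(2 + 625**3) = 0/(2 + 244140625) = 0/244140627 = 0*(1/244140627) = 0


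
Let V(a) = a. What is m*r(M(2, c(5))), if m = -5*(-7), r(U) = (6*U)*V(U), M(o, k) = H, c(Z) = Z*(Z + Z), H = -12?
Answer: 30240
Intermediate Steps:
c(Z) = 2*Z² (c(Z) = Z*(2*Z) = 2*Z²)
M(o, k) = -12
r(U) = 6*U² (r(U) = (6*U)*U = 6*U²)
m = 35
m*r(M(2, c(5))) = 35*(6*(-12)²) = 35*(6*144) = 35*864 = 30240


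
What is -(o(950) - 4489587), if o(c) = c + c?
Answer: 4487687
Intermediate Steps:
o(c) = 2*c
-(o(950) - 4489587) = -(2*950 - 4489587) = -(1900 - 4489587) = -1*(-4487687) = 4487687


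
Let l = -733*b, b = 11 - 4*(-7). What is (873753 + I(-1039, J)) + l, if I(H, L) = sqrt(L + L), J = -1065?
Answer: 845166 + I*sqrt(2130) ≈ 8.4517e+5 + 46.152*I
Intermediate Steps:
b = 39 (b = 11 + 28 = 39)
l = -28587 (l = -733*39 = -28587)
I(H, L) = sqrt(2)*sqrt(L) (I(H, L) = sqrt(2*L) = sqrt(2)*sqrt(L))
(873753 + I(-1039, J)) + l = (873753 + sqrt(2)*sqrt(-1065)) - 28587 = (873753 + sqrt(2)*(I*sqrt(1065))) - 28587 = (873753 + I*sqrt(2130)) - 28587 = 845166 + I*sqrt(2130)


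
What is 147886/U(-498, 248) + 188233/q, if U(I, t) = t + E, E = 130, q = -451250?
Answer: 1754273827/4488750 ≈ 390.82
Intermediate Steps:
U(I, t) = 130 + t (U(I, t) = t + 130 = 130 + t)
147886/U(-498, 248) + 188233/q = 147886/(130 + 248) + 188233/(-451250) = 147886/378 + 188233*(-1/451250) = 147886*(1/378) - 9907/23750 = 73943/189 - 9907/23750 = 1754273827/4488750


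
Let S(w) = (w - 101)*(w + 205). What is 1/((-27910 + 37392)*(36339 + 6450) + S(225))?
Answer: 1/405778618 ≈ 2.4644e-9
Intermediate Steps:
S(w) = (-101 + w)*(205 + w)
1/((-27910 + 37392)*(36339 + 6450) + S(225)) = 1/((-27910 + 37392)*(36339 + 6450) + (-20705 + 225² + 104*225)) = 1/(9482*42789 + (-20705 + 50625 + 23400)) = 1/(405725298 + 53320) = 1/405778618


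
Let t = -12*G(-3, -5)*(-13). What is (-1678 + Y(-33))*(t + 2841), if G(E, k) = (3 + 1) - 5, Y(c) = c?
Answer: -4594035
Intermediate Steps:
G(E, k) = -1 (G(E, k) = 4 - 5 = -1)
t = -156 (t = -12*(-1)*(-13) = 12*(-13) = -156)
(-1678 + Y(-33))*(t + 2841) = (-1678 - 33)*(-156 + 2841) = -1711*2685 = -4594035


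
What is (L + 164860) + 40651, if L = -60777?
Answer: 144734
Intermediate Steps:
(L + 164860) + 40651 = (-60777 + 164860) + 40651 = 104083 + 40651 = 144734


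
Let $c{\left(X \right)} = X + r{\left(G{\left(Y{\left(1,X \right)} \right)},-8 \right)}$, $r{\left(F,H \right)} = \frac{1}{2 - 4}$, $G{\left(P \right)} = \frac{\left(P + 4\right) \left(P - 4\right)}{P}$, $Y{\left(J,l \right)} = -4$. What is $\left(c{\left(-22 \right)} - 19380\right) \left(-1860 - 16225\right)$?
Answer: $\frac{701788425}{2} \approx 3.5089 \cdot 10^{8}$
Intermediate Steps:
$G{\left(P \right)} = \frac{\left(-4 + P\right) \left(4 + P\right)}{P}$ ($G{\left(P \right)} = \frac{\left(4 + P\right) \left(-4 + P\right)}{P} = \frac{\left(-4 + P\right) \left(4 + P\right)}{P}$)
$r{\left(F,H \right)} = - \frac{1}{2}$ ($r{\left(F,H \right)} = \frac{1}{-2} = - \frac{1}{2}$)
$c{\left(X \right)} = - \frac{1}{2} + X$ ($c{\left(X \right)} = X - \frac{1}{2} = - \frac{1}{2} + X$)
$\left(c{\left(-22 \right)} - 19380\right) \left(-1860 - 16225\right) = \left(\left(- \frac{1}{2} - 22\right) - 19380\right) \left(-1860 - 16225\right) = \left(- \frac{45}{2} - 19380\right) \left(-18085\right) = \left(- \frac{38805}{2}\right) \left(-18085\right) = \frac{701788425}{2}$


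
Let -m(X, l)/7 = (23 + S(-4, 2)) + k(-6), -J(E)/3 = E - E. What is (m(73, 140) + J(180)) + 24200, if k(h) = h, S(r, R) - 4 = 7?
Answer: 24004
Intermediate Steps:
S(r, R) = 11 (S(r, R) = 4 + 7 = 11)
J(E) = 0 (J(E) = -3*(E - E) = -3*0 = 0)
m(X, l) = -196 (m(X, l) = -7*((23 + 11) - 6) = -7*(34 - 6) = -7*28 = -196)
(m(73, 140) + J(180)) + 24200 = (-196 + 0) + 24200 = -196 + 24200 = 24004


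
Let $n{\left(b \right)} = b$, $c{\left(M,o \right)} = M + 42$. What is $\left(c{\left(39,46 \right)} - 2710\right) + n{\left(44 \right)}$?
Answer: $-2585$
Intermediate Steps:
$c{\left(M,o \right)} = 42 + M$
$\left(c{\left(39,46 \right)} - 2710\right) + n{\left(44 \right)} = \left(\left(42 + 39\right) - 2710\right) + 44 = \left(81 - 2710\right) + 44 = -2629 + 44 = -2585$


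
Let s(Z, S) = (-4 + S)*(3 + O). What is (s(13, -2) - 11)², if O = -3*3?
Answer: 625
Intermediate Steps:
O = -9
s(Z, S) = 24 - 6*S (s(Z, S) = (-4 + S)*(3 - 9) = (-4 + S)*(-6) = 24 - 6*S)
(s(13, -2) - 11)² = ((24 - 6*(-2)) - 11)² = ((24 + 12) - 11)² = (36 - 11)² = 25² = 625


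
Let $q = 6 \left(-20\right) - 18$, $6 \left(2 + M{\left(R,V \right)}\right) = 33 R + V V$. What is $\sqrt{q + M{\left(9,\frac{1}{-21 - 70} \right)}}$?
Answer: $\frac{i \sqrt{6744873}}{273} \approx 9.5132 i$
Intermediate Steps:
$M{\left(R,V \right)} = -2 + \frac{V^{2}}{6} + \frac{11 R}{2}$ ($M{\left(R,V \right)} = -2 + \frac{33 R + V V}{6} = -2 + \frac{33 R + V^{2}}{6} = -2 + \frac{V^{2} + 33 R}{6} = -2 + \left(\frac{V^{2}}{6} + \frac{11 R}{2}\right) = -2 + \frac{V^{2}}{6} + \frac{11 R}{2}$)
$q = -138$ ($q = -120 - 18 = -138$)
$\sqrt{q + M{\left(9,\frac{1}{-21 - 70} \right)}} = \sqrt{-138 + \left(-2 + \frac{\left(\frac{1}{-21 - 70}\right)^{2}}{6} + \frac{11}{2} \cdot 9\right)} = \sqrt{-138 + \left(-2 + \frac{\left(\frac{1}{-91}\right)^{2}}{6} + \frac{99}{2}\right)} = \sqrt{-138 + \left(-2 + \frac{\left(- \frac{1}{91}\right)^{2}}{6} + \frac{99}{2}\right)} = \sqrt{-138 + \left(-2 + \frac{1}{6} \cdot \frac{1}{8281} + \frac{99}{2}\right)} = \sqrt{-138 + \left(-2 + \frac{1}{49686} + \frac{99}{2}\right)} = \sqrt{-138 + \frac{1180043}{24843}} = \sqrt{- \frac{2248291}{24843}} = \frac{i \sqrt{6744873}}{273}$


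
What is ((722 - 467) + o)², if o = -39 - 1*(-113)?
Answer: 108241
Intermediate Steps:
o = 74 (o = -39 + 113 = 74)
((722 - 467) + o)² = ((722 - 467) + 74)² = (255 + 74)² = 329² = 108241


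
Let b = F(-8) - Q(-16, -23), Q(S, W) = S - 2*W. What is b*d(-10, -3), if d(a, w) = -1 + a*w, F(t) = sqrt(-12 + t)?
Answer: -870 + 58*I*sqrt(5) ≈ -870.0 + 129.69*I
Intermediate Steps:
b = -30 + 2*I*sqrt(5) (b = sqrt(-12 - 8) - (-16 - 2*(-23)) = sqrt(-20) - (-16 + 46) = 2*I*sqrt(5) - 1*30 = 2*I*sqrt(5) - 30 = -30 + 2*I*sqrt(5) ≈ -30.0 + 4.4721*I)
b*d(-10, -3) = (-30 + 2*I*sqrt(5))*(-1 - 10*(-3)) = (-30 + 2*I*sqrt(5))*(-1 + 30) = (-30 + 2*I*sqrt(5))*29 = -870 + 58*I*sqrt(5)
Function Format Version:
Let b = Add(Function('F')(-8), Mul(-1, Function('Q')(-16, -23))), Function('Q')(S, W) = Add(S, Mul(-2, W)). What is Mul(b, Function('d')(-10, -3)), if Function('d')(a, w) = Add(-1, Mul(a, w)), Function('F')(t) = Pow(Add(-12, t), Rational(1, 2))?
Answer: Add(-870, Mul(58, I, Pow(5, Rational(1, 2)))) ≈ Add(-870.00, Mul(129.69, I))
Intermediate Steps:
b = Add(-30, Mul(2, I, Pow(5, Rational(1, 2)))) (b = Add(Pow(Add(-12, -8), Rational(1, 2)), Mul(-1, Add(-16, Mul(-2, -23)))) = Add(Pow(-20, Rational(1, 2)), Mul(-1, Add(-16, 46))) = Add(Mul(2, I, Pow(5, Rational(1, 2))), Mul(-1, 30)) = Add(Mul(2, I, Pow(5, Rational(1, 2))), -30) = Add(-30, Mul(2, I, Pow(5, Rational(1, 2)))) ≈ Add(-30.000, Mul(4.4721, I)))
Mul(b, Function('d')(-10, -3)) = Mul(Add(-30, Mul(2, I, Pow(5, Rational(1, 2)))), Add(-1, Mul(-10, -3))) = Mul(Add(-30, Mul(2, I, Pow(5, Rational(1, 2)))), Add(-1, 30)) = Mul(Add(-30, Mul(2, I, Pow(5, Rational(1, 2)))), 29) = Add(-870, Mul(58, I, Pow(5, Rational(1, 2))))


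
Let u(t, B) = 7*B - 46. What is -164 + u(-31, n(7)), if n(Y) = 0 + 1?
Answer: -203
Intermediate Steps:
n(Y) = 1
u(t, B) = -46 + 7*B
-164 + u(-31, n(7)) = -164 + (-46 + 7*1) = -164 + (-46 + 7) = -164 - 39 = -203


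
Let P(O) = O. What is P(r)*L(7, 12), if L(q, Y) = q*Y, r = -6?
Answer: -504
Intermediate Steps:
L(q, Y) = Y*q
P(r)*L(7, 12) = -72*7 = -6*84 = -504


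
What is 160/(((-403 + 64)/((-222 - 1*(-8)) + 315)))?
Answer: -16160/339 ≈ -47.670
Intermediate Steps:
160/(((-403 + 64)/((-222 - 1*(-8)) + 315))) = 160/((-339/((-222 + 8) + 315))) = 160/((-339/(-214 + 315))) = 160/((-339/101)) = 160/((-339*1/101)) = 160/(-339/101) = 160*(-101/339) = -16160/339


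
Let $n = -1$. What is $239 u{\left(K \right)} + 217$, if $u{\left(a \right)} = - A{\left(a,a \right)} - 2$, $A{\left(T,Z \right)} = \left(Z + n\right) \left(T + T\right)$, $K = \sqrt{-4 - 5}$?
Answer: $4041 + 1434 i \approx 4041.0 + 1434.0 i$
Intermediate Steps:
$K = 3 i$ ($K = \sqrt{-9} = 3 i \approx 3.0 i$)
$A{\left(T,Z \right)} = 2 T \left(-1 + Z\right)$ ($A{\left(T,Z \right)} = \left(Z - 1\right) \left(T + T\right) = \left(-1 + Z\right) 2 T = 2 T \left(-1 + Z\right)$)
$u{\left(a \right)} = -2 - 2 a \left(-1 + a\right)$ ($u{\left(a \right)} = - 2 a \left(-1 + a\right) - 2 = -2 - 2 a \left(-1 + a\right)$)
$239 u{\left(K \right)} + 217 = 239 \left(-2 - 2 \left(3 i\right)^{2} + 2 \cdot 3 i\right) + 217 = 239 \left(-2 - -18 + 6 i\right) + 217 = 239 \left(-2 + 18 + 6 i\right) + 217 = 239 \left(16 + 6 i\right) + 217 = \left(3824 + 1434 i\right) + 217 = 4041 + 1434 i$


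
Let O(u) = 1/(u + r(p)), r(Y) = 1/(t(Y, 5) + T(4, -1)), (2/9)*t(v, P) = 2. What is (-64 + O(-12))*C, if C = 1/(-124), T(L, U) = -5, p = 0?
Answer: 753/1457 ≈ 0.51682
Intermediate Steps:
t(v, P) = 9 (t(v, P) = (9/2)*2 = 9)
C = -1/124 ≈ -0.0080645
r(Y) = ¼ (r(Y) = 1/(9 - 5) = 1/4 = ¼)
O(u) = 1/(¼ + u) (O(u) = 1/(u + ¼) = 1/(¼ + u))
(-64 + O(-12))*C = (-64 + 4/(1 + 4*(-12)))*(-1/124) = (-64 + 4/(1 - 48))*(-1/124) = (-64 + 4/(-47))*(-1/124) = (-64 + 4*(-1/47))*(-1/124) = (-64 - 4/47)*(-1/124) = -3012/47*(-1/124) = 753/1457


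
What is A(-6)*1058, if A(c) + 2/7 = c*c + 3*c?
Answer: 131192/7 ≈ 18742.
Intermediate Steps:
A(c) = -2/7 + c**2 + 3*c (A(c) = -2/7 + (c*c + 3*c) = -2/7 + (c**2 + 3*c) = -2/7 + c**2 + 3*c)
A(-6)*1058 = (-2/7 + (-6)**2 + 3*(-6))*1058 = (-2/7 + 36 - 18)*1058 = (124/7)*1058 = 131192/7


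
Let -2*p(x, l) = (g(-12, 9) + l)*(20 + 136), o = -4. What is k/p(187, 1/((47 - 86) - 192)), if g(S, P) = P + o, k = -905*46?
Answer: 1602755/15002 ≈ 106.84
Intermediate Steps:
k = -41630
g(S, P) = -4 + P (g(S, P) = P - 4 = -4 + P)
p(x, l) = -390 - 78*l (p(x, l) = -((-4 + 9) + l)*(20 + 136)/2 = -(5 + l)*156/2 = -(780 + 156*l)/2 = -390 - 78*l)
k/p(187, 1/((47 - 86) - 192)) = -41630/(-390 - 78/((47 - 86) - 192)) = -41630/(-390 - 78/(-39 - 192)) = -41630/(-390 - 78/(-231)) = -41630/(-390 - 78*(-1/231)) = -41630/(-390 + 26/77) = -41630/(-30004/77) = -41630*(-77/30004) = 1602755/15002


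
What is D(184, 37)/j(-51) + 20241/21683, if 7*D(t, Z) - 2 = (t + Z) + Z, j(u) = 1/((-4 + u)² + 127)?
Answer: 17769793847/151781 ≈ 1.1708e+5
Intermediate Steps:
j(u) = 1/(127 + (-4 + u)²)
D(t, Z) = 2/7 + t/7 + 2*Z/7 (D(t, Z) = 2/7 + ((t + Z) + Z)/7 = 2/7 + ((Z + t) + Z)/7 = 2/7 + (t + 2*Z)/7 = 2/7 + (t/7 + 2*Z/7) = 2/7 + t/7 + 2*Z/7)
D(184, 37)/j(-51) + 20241/21683 = (2/7 + (⅐)*184 + (2/7)*37)/(1/(127 + (-4 - 51)²)) + 20241/21683 = (2/7 + 184/7 + 74/7)/(1/(127 + (-55)²)) + 20241*(1/21683) = 260/(7*(1/(127 + 3025))) + 20241/21683 = 260/(7*(1/3152)) + 20241/21683 = (260/7)*3152 + 20241/21683 = 819520/7 + 20241/21683 = 17769793847/151781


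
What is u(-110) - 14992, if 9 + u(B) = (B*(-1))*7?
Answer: -14231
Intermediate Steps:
u(B) = -9 - 7*B (u(B) = -9 + (B*(-1))*7 = -9 - B*7 = -9 - 7*B)
u(-110) - 14992 = (-9 - 7*(-110)) - 14992 = (-9 + 770) - 14992 = 761 - 14992 = -14231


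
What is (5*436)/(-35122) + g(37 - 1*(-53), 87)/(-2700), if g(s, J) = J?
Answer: -1490269/15804900 ≈ -0.094292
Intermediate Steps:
(5*436)/(-35122) + g(37 - 1*(-53), 87)/(-2700) = (5*436)/(-35122) + 87/(-2700) = 2180*(-1/35122) + 87*(-1/2700) = -1090/17561 - 29/900 = -1490269/15804900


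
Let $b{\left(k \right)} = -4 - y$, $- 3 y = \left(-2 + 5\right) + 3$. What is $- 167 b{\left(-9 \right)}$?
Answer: $334$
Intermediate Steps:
$y = -2$ ($y = - \frac{\left(-2 + 5\right) + 3}{3} = - \frac{3 + 3}{3} = \left(- \frac{1}{3}\right) 6 = -2$)
$b{\left(k \right)} = -2$ ($b{\left(k \right)} = -4 - -2 = -4 + 2 = -2$)
$- 167 b{\left(-9 \right)} = \left(-167\right) \left(-2\right) = 334$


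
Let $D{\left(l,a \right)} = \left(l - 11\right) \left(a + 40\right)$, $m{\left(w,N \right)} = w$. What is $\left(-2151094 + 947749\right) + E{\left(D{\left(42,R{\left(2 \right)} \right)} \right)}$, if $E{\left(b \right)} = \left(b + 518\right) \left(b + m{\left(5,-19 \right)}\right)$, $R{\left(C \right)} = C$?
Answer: $1175395$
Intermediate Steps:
$D{\left(l,a \right)} = \left(-11 + l\right) \left(40 + a\right)$
$E{\left(b \right)} = \left(5 + b\right) \left(518 + b\right)$ ($E{\left(b \right)} = \left(b + 518\right) \left(b + 5\right) = \left(518 + b\right) \left(5 + b\right) = \left(5 + b\right) \left(518 + b\right)$)
$\left(-2151094 + 947749\right) + E{\left(D{\left(42,R{\left(2 \right)} \right)} \right)} = \left(-2151094 + 947749\right) + \left(2590 + \left(-440 - 22 + 40 \cdot 42 + 2 \cdot 42\right)^{2} + 523 \left(-440 - 22 + 40 \cdot 42 + 2 \cdot 42\right)\right) = -1203345 + \left(2590 + \left(-440 - 22 + 1680 + 84\right)^{2} + 523 \left(-440 - 22 + 1680 + 84\right)\right) = -1203345 + \left(2590 + 1302^{2} + 523 \cdot 1302\right) = -1203345 + \left(2590 + 1695204 + 680946\right) = -1203345 + 2378740 = 1175395$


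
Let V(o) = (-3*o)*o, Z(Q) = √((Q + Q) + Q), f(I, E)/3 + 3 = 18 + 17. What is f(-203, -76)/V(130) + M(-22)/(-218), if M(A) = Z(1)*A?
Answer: -8/4225 + 11*√3/109 ≈ 0.17290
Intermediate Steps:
f(I, E) = 96 (f(I, E) = -9 + 3*(18 + 17) = -9 + 3*35 = -9 + 105 = 96)
Z(Q) = √3*√Q (Z(Q) = √(2*Q + Q) = √(3*Q) = √3*√Q)
M(A) = A*√3 (M(A) = (√3*√1)*A = (√3*1)*A = √3*A = A*√3)
V(o) = -3*o²
f(-203, -76)/V(130) + M(-22)/(-218) = 96/((-3*130²)) - 22*√3/(-218) = 96/((-3*16900)) - 22*√3*(-1/218) = 96/(-50700) + 11*√3/109 = 96*(-1/50700) + 11*√3/109 = -8/4225 + 11*√3/109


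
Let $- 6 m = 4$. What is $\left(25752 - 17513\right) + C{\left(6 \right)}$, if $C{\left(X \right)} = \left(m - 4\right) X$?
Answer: $8211$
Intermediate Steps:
$m = - \frac{2}{3}$ ($m = \left(- \frac{1}{6}\right) 4 = - \frac{2}{3} \approx -0.66667$)
$C{\left(X \right)} = - \frac{14 X}{3}$ ($C{\left(X \right)} = \left(- \frac{2}{3} - 4\right) X = - \frac{14 X}{3}$)
$\left(25752 - 17513\right) + C{\left(6 \right)} = \left(25752 - 17513\right) - 28 = 8239 - 28 = 8211$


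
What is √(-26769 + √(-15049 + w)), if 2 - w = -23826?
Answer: √(-26769 + √8779) ≈ 163.33*I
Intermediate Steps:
w = 23828 (w = 2 - 1*(-23826) = 2 + 23826 = 23828)
√(-26769 + √(-15049 + w)) = √(-26769 + √(-15049 + 23828)) = √(-26769 + √8779)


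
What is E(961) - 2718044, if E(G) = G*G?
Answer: -1794523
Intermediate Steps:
E(G) = G**2
E(961) - 2718044 = 961**2 - 2718044 = 923521 - 2718044 = -1794523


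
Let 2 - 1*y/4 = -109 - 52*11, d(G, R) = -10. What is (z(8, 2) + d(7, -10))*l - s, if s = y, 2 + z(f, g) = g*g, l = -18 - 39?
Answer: -2276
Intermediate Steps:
l = -57
z(f, g) = -2 + g² (z(f, g) = -2 + g*g = -2 + g²)
y = 2732 (y = 8 - 4*(-109 - 52*11) = 8 - 4*(-109 - 572) = 8 - 4*(-681) = 8 + 2724 = 2732)
s = 2732
(z(8, 2) + d(7, -10))*l - s = ((-2 + 2²) - 10)*(-57) - 1*2732 = ((-2 + 4) - 10)*(-57) - 2732 = (2 - 10)*(-57) - 2732 = -8*(-57) - 2732 = 456 - 2732 = -2276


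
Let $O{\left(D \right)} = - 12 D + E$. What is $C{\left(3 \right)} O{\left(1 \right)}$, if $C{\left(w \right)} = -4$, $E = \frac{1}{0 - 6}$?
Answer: $\frac{146}{3} \approx 48.667$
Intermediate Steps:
$E = - \frac{1}{6}$ ($E = \frac{1}{-6} = - \frac{1}{6} \approx -0.16667$)
$O{\left(D \right)} = - \frac{1}{6} - 12 D$ ($O{\left(D \right)} = - 12 D - \frac{1}{6} = - \frac{1}{6} - 12 D$)
$C{\left(3 \right)} O{\left(1 \right)} = - 4 \left(- \frac{1}{6} - 12\right) = \left(-4\right) \left(- \frac{73}{6}\right) = \frac{146}{3}$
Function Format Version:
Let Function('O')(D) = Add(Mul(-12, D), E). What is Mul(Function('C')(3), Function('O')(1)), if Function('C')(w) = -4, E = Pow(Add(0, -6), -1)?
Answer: Rational(146, 3) ≈ 48.667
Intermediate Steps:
E = Rational(-1, 6) (E = Pow(-6, -1) = Rational(-1, 6) ≈ -0.16667)
Function('O')(D) = Add(Rational(-1, 6), Mul(-12, D)) (Function('O')(D) = Add(Mul(-12, D), Rational(-1, 6)) = Add(Rational(-1, 6), Mul(-12, D)))
Mul(Function('C')(3), Function('O')(1)) = Mul(-4, Add(Rational(-1, 6), Mul(-12, 1))) = Mul(-4, Add(Rational(-1, 6), -12)) = Mul(-4, Rational(-73, 6)) = Rational(146, 3)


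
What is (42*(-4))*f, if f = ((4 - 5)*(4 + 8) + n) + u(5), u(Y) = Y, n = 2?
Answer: 840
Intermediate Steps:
f = -5 (f = ((4 - 5)*(4 + 8) + 2) + 5 = (-1*12 + 2) + 5 = (-12 + 2) + 5 = -10 + 5 = -5)
(42*(-4))*f = (42*(-4))*(-5) = -168*(-5) = 840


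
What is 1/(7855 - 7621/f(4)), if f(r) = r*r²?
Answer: 64/495099 ≈ 0.00012927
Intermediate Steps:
f(r) = r³
1/(7855 - 7621/f(4)) = 1/(7855 - 7621/(4³)) = 1/(7855 - 7621/64) = 1/(495099/64) = 64/495099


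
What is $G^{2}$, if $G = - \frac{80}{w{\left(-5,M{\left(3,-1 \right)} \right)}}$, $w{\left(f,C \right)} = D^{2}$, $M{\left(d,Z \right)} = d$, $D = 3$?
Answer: $\frac{6400}{81} \approx 79.012$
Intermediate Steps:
$w{\left(f,C \right)} = 9$ ($w{\left(f,C \right)} = 3^{2} = 9$)
$G = - \frac{80}{9} \approx -8.8889$
$G^{2} = \left(- \frac{80}{9}\right)^{2} = \frac{6400}{81}$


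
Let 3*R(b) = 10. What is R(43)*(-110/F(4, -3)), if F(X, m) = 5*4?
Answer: -55/3 ≈ -18.333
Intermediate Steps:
F(X, m) = 20
R(b) = 10/3 (R(b) = (1/3)*10 = 10/3)
R(43)*(-110/F(4, -3)) = 10*(-110/20)/3 = 10*(-110*1/20)/3 = (10/3)*(-11/2) = -55/3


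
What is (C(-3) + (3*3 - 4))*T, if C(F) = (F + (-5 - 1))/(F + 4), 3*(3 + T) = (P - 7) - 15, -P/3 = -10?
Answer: 4/3 ≈ 1.3333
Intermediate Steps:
P = 30 (P = -3*(-10) = 30)
T = -1/3 (T = -3 + ((30 - 7) - 15)/3 = -3 + (23 - 15)/3 = -3 + (1/3)*8 = -3 + 8/3 = -1/3 ≈ -0.33333)
C(F) = (-6 + F)/(4 + F) (C(F) = (F - 6)/(4 + F) = (-6 + F)/(4 + F))
(C(-3) + (3*3 - 4))*T = ((-6 - 3)/(4 - 3) + (3*3 - 4))*(-1/3) = (-9/1 + (9 - 4))*(-1/3) = (1*(-9) + 5)*(-1/3) = (-9 + 5)*(-1/3) = -4*(-1/3) = 4/3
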